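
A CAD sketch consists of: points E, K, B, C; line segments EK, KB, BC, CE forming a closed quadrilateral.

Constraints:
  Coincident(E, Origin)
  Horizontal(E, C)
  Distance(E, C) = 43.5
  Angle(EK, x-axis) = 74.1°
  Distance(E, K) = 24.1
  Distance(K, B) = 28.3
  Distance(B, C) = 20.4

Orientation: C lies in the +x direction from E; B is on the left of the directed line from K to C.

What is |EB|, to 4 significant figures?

39.03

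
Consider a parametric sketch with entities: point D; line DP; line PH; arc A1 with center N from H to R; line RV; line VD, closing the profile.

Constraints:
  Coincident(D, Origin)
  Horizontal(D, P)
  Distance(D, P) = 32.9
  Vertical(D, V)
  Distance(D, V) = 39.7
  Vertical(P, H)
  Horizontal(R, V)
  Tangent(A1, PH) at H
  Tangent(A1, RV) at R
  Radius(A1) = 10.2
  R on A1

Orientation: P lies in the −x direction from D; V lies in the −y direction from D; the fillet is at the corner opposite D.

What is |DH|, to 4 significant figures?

44.19

D is at the origin; D and P share the same y with |DP| = 32.9 and P on the −x side, so P = (-32.90, 0.000). DV is vertical with |DV| = 39.7 and V on the −y side, so V = (0.000, -39.70). The virtual corner opposite D is at (-32.90, -39.70). Tangency of A1 to PH means the radius NH is perpendicular to PH and since A1 is tangent to RV there, NR ⟂ RV, with radius 10.2, so the center N sits 10.2 in from both sides at N = (-22.70, -29.50). That places the tangent points at H = (-32.90, -29.50) on PH and R = (-22.70, -39.70) on RV. Then |DH| = |H − D| = 44.19.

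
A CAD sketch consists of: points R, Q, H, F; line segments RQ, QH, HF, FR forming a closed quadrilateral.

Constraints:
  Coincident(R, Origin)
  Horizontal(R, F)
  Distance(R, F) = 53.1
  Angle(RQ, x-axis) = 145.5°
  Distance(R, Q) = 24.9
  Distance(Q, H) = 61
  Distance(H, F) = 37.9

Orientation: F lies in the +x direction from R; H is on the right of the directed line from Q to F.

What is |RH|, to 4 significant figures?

36.37

Checks: R.y = 0.00, F.y = 0.00 ✓; |QH| = 61.00 ✓; |HF| = 37.90 ✓.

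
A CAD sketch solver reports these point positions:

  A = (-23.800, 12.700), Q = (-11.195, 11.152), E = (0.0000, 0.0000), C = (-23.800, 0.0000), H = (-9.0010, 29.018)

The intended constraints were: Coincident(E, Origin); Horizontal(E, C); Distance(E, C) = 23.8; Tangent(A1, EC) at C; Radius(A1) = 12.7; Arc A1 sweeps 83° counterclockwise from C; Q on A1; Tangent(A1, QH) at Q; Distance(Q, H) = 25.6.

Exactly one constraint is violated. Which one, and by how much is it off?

Distance(Q, H) = 25.6 — off by 7.60.

E = (0.00, 0.00) ✓; E.y = 0.00, C.y = 0.00 ✓; |EC| = 23.80 ✓; ∠(AC, CE) = 90.00° ✓; |AC| = 12.70 ✓; bearing(A→Q) − bearing(A→C) = 83.00° ✓; |AQ| = 12.70 ✓; ∠(AQ, QH) = 90.00° ✓; |QH| = 18.00 ✗.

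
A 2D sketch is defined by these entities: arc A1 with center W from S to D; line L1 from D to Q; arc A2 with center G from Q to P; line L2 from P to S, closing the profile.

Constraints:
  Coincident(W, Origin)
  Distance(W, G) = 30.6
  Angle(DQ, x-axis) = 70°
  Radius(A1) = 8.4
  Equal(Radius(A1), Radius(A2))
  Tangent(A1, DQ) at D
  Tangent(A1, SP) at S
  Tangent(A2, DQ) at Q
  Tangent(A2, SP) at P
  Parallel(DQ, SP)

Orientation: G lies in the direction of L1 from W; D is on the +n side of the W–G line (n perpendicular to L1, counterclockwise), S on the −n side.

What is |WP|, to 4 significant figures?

31.73

The slot axis is L1's direction at 70.0°, so u = (cos 70.0°, sin 70.0°) = (0.3420, 0.9397) and n = (−sin 70.0°, cos 70.0°) = (-0.9397, 0.3420). W is at the origin and G lies 30.6 along u from W, so G = 30.6·u = (10.47, 28.75). Tangency of A1 to both parallel lines with radius 8.4 puts D and S at W ± 8.4·n: D = (-7.893, 2.873), S = (7.893, -2.873). Equal radii place Q and P the same way about G: Q = G + 8.4·n = (2.572, 31.63), P = G − 8.4·n = (18.36, 25.88). Then |WP| = |P − W| = 31.73.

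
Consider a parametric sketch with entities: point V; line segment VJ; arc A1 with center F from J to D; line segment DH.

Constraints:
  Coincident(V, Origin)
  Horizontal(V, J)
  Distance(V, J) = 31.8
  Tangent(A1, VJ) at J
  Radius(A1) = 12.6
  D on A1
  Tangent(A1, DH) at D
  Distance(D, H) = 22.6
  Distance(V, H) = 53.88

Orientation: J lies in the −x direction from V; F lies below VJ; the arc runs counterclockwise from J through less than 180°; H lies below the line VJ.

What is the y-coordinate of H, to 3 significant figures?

-37.6

Checks: V.y = 0.00, J.y = 0.00 ✓; |VJ| = 31.80 ✓; |FD| = 12.60 ✓; ∠(FD, DH) = 90.00° ✓; |DH| = 22.60 ✓; |VH| = 53.88 ✓.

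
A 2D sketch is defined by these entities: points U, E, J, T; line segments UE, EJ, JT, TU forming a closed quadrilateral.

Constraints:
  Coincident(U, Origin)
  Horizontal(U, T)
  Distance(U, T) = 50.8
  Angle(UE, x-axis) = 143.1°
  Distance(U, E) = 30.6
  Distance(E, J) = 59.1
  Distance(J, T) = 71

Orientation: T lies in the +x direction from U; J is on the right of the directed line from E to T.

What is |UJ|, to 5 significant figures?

39.595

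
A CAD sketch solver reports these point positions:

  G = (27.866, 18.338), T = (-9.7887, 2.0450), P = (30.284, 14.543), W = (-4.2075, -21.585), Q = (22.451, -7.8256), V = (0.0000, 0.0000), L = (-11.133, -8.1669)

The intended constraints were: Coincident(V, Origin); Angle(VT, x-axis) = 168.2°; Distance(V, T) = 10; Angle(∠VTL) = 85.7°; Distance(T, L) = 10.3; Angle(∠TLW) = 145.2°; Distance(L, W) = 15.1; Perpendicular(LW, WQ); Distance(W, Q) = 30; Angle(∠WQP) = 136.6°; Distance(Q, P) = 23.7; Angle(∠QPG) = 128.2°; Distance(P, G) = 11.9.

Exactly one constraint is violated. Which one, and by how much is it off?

Distance(P, G) = 11.9 — off by 7.40.

V = (0.00, 0.00) ✓; VT at 168.2° ✓; |VT| = 10.00 ✓; ∠VTL = 85.70° ✓; |TL| = 10.30 ✓; ∠TLW = 145.2° ✓; |LW| = 15.10 ✓; ∠(LW, WQ) = 90.00° ✓; |WQ| = 30.00 ✓; ∠WQP = 136.6° ✓; |QP| = 23.70 ✓; ∠QPG = 128.2° ✓; |PG| = 4.500 ✗.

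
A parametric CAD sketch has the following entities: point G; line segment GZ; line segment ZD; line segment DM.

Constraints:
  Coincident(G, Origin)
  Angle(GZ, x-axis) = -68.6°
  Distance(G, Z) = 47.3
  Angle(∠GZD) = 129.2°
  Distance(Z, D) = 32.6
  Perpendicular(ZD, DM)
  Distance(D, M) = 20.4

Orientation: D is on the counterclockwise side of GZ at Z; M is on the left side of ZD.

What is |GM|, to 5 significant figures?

64.574

∠GZD = 129.2°, so ZD runs at -68.6° + (180° − 129.2°) = -17.800° from the x-axis; with |ZD| = 32.6, D = Z + 32.6·(cos -17.800°, sin -17.800°) = (48.298, -54.005). The perpendicularity gives DM at right angles to ZD; with |DM| = 20.4 on the left of ZD, M = D + 20.4·(0.30570, 0.95213) = (54.534, -34.581). Then |GM| = |M − G| = 64.574.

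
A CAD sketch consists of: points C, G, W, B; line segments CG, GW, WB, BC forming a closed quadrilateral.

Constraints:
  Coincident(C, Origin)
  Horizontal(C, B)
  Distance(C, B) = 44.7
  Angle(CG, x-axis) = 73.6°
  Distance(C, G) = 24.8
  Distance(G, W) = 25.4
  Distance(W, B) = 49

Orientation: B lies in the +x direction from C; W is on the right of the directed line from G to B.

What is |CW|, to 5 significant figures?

4.4129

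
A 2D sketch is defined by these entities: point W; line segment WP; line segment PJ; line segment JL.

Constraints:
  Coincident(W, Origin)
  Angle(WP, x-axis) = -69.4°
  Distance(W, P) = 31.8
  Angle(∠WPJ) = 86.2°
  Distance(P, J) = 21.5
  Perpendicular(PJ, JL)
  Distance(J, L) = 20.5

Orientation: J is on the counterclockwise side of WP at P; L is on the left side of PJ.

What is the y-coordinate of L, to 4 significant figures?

-2.216

∠WPJ = 86.2°, so PJ runs at -69.4° + (180° − 86.2°) = 24.40° from the x-axis; with |PJ| = 21.5, J = P + 21.5·(cos 24.40°, sin 24.40°) = (30.77, -20.88). PJ ⟂ JL; with |JL| = 20.5 on the left of PJ, L = J + 20.5·(-0.4131, 0.9107) = (22.30, -2.216). So L.y = -2.216.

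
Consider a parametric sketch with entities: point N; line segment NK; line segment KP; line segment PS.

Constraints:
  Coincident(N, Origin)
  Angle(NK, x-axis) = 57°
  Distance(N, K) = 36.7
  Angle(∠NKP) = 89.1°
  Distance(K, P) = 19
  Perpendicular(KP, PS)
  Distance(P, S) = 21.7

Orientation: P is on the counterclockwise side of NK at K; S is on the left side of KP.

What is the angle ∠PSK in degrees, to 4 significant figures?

41.20°

∠NKP = 89.1°, so KP runs at 57.0° + (180° − 89.1°) = 147.9° from the x-axis; with |KP| = 19.0, P = K + 19.0·(cos 147.9°, sin 147.9°) = (3.893, 40.88). KP ⟂ PS; with |PS| = 21.7 on the left of KP, S = P + 21.7·(-0.5314, -0.8471) = (-7.638, 22.49). Then cos ∠PSK = SP·SK / (|SP||SK|), giving 41.20°.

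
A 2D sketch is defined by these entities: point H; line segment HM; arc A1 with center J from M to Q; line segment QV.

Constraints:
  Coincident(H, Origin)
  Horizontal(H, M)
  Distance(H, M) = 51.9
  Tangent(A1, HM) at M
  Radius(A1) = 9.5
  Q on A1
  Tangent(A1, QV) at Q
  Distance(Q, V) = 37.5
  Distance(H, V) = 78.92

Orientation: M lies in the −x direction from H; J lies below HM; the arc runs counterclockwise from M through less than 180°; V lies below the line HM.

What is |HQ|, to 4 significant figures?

62.01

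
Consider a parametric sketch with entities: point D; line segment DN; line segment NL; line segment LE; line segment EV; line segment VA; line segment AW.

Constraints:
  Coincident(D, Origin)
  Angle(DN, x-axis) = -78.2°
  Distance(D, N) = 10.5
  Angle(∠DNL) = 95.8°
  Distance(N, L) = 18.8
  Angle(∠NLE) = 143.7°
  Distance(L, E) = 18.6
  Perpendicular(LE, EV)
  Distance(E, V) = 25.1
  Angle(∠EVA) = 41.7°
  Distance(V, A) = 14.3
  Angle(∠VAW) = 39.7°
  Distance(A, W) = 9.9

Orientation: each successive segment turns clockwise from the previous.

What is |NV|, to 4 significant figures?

36.53

D is at the origin; DN runs at -78.2° with length 10.5, so N = (2.147, -10.28). ∠DNL = 95.8° gives NL at -162.4° from the x-axis; with |NL| = 18.8, L = (-15.77, -15.96). ∠NLE = 143.7° gives LE at 161.3° from the x-axis; with |LE| = 18.6, E = (-33.39, -9.999). LE ⟂ EV, so EV runs at 71.30°; with |EV| = 25.1, V = (-25.34, 13.78). Then |NV| = |V − N| = 36.53.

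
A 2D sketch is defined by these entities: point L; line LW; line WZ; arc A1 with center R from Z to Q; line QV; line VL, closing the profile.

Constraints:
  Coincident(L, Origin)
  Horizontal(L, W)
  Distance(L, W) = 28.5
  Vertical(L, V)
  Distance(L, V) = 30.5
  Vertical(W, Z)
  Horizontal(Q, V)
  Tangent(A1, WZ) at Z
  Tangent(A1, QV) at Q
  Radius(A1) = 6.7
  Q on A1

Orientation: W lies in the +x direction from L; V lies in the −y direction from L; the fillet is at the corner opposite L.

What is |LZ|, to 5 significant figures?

37.131

L is at the origin; LW is horizontal with |LW| = 28.5 and W on the +x side, so W = (28.500, 0.0000). LV is vertical with |LV| = 30.5 and V on the −y side, so V = (0.0000, -30.500). The virtual corner opposite L is at (28.500, -30.500). Since A1 is tangent to WZ there, RZ ⟂ WZ and since A1 is tangent to QV there, RQ ⟂ QV, with radius 6.7, so the center R sits 6.7 in from both sides at R = (21.800, -23.800). That places the tangent points at Z = (28.500, -23.800) on WZ and Q = (21.800, -30.500) on QV. Then |LZ| = |Z − L| = 37.131.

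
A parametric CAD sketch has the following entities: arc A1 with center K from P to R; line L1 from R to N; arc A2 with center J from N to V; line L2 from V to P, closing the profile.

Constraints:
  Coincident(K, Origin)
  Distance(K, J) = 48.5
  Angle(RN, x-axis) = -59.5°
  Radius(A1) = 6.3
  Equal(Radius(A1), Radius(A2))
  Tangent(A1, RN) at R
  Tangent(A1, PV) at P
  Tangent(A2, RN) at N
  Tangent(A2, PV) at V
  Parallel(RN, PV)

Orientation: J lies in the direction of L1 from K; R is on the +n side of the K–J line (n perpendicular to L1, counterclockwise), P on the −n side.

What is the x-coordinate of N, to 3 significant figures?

30.0

Tangency of A1 to both parallel lines with radius 6.3 puts R and P at K ± 6.3·n: R = (5.43, 3.20), P = (-5.43, -3.20). Equal radii place N and V the same way about J: N = J + 6.3·n = (30.0, -38.6), V = J − 6.3·n = (19.2, -45.0). So N.x = 30.0.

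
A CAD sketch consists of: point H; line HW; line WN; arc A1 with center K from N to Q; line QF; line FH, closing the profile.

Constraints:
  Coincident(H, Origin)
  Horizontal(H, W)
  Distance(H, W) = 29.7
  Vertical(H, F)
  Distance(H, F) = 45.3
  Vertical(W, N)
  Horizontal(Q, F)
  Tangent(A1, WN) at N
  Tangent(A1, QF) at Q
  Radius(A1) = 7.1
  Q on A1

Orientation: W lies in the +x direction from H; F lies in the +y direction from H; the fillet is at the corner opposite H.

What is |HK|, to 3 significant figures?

44.4

H is at the origin; H and W share the same y with |HW| = 29.7 and W on the +x side, so W = (29.7, 0.00). H and F share the same x with |HF| = 45.3 and F on the +y side, so F = (0.00, 45.3). The virtual corner opposite H is at (29.7, 45.3). Since A1 is tangent to WN there, KN ⟂ WN and since A1 is tangent to QF there, KQ ⟂ QF, with radius 7.1, so the center K sits 7.1 in from both sides at K = (22.6, 38.2). Then |HK| = |K − H| = 44.4.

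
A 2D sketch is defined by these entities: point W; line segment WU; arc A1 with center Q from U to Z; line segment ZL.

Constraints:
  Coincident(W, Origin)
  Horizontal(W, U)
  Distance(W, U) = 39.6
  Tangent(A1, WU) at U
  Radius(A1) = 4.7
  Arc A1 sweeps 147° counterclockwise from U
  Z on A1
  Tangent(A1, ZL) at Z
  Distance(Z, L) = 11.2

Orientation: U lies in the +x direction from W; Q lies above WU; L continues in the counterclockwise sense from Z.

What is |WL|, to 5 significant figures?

35.930

W is at the origin; W and U share the same y with |WU| = 39.6 and U on the +x side, so U = (39.600, 0.0000). Tangency of A1 to WU means the radius QU is perpendicular to WU, so Q = U + (0, 4.7) = (39.600, 4.7000). On A1, U sits at bearing -90° from Q; a 147° counterclockwise sweep puts Z at bearing 57°, so Z = Q + 4.7·(cos 57°, sin 57°) = (42.160, 8.6418). The tangent condition forces QZ to be normal to ZL, so ZL runs along (−sin 57°, cos 57°); with |ZL| = 11.2, L = (32.767, 14.742). Then |WL| = |L − W| = 35.930.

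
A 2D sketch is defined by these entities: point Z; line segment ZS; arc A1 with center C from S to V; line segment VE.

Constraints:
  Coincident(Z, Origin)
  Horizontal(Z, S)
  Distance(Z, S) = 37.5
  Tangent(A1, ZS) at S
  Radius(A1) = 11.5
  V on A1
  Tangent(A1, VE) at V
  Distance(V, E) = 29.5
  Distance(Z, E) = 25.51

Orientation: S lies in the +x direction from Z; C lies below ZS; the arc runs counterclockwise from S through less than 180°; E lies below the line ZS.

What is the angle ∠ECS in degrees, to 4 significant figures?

113.4°

Z is at the origin; Z and S share the same y with |ZS| = 37.5 and S on the +x side, so S = (37.50, 0.000). Tangency of A1 to ZS means the radius CS is perpendicular to ZS, so C = S + (0, -11.5) = (37.50, -11.50). Since CV ⟂ VE (tangency), |CE| = √(11.5² + 29.5²) = 31.66 regardless of where V sits on A1. So E lies on both circle(Z, 25.51) and circle(C, 31.66); the below-ZS intersection is E = (8.441, -24.07). V is the foot of the tangent from E: V = (29.41, -3.325).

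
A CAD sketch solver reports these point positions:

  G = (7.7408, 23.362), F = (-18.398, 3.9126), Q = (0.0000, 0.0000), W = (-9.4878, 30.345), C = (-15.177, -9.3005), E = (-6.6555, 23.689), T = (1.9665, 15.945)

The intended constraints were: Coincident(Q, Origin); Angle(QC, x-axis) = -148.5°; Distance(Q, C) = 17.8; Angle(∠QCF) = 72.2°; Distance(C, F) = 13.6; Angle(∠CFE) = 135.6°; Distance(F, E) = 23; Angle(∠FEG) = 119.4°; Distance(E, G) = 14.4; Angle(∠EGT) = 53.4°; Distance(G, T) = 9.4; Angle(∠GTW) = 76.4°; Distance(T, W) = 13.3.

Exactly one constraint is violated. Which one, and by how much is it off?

Distance(T, W) = 13.3 — off by 5.10.

Q = (0.00, 0.00) ✓; QC at -148.5° ✓; |QC| = 17.80 ✓; ∠QCF = 72.20° ✓; |CF| = 13.60 ✓; ∠CFE = 135.6° ✓; |FE| = 23.00 ✓; ∠FEG = 119.4° ✓; |EG| = 14.40 ✓; ∠EGT = 53.40° ✓; |GT| = 9.400 ✓; ∠GTW = 76.40° ✓; |TW| = 18.40 ✗.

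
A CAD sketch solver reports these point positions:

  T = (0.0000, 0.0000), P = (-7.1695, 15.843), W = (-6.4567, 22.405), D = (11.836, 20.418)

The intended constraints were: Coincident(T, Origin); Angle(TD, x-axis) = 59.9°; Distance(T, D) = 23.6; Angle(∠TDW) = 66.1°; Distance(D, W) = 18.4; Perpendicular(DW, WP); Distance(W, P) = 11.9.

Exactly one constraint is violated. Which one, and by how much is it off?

Distance(W, P) = 11.9 — off by 5.30.

T = (0.00, 0.00) ✓; TD at 59.90° ✓; |TD| = 23.60 ✓; ∠TDW = 66.10° ✓; |DW| = 18.40 ✓; ∠(DW, WP) = 90.00° ✓; |WP| = 6.601 ✗.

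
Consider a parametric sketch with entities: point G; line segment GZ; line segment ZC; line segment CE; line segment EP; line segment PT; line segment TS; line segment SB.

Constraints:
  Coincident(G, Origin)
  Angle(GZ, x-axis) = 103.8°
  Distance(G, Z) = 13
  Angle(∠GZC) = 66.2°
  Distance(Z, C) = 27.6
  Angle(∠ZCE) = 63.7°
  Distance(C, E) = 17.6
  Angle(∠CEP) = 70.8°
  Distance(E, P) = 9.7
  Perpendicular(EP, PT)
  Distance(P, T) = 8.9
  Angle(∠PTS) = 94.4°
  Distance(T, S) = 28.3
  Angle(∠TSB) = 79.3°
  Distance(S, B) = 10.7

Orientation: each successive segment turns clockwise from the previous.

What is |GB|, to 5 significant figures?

31.377

∠PTS = 94.4° gives TS at -51.100° from the x-axis; with |TS| = 28.3, S = (33.272, -15.342). ∠TSB = 79.3° gives SB at -151.80° from the x-axis; with |SB| = 10.7, B = (23.842, -20.398). Then |GB| = |B − G| = 31.377.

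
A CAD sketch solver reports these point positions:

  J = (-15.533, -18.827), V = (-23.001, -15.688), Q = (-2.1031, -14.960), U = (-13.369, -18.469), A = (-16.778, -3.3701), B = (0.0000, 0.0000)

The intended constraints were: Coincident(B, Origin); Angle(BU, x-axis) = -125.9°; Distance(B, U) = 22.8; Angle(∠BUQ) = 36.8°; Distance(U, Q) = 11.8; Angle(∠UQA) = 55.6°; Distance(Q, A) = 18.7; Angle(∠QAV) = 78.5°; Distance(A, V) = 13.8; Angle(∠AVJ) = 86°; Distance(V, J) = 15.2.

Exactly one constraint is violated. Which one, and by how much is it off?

Distance(V, J) = 15.2 — off by 7.10.

B = (0.00, 0.00) ✓; BU at -125.9° ✓; |BU| = 22.80 ✓; ∠BUQ = 36.80° ✓; |UQ| = 11.80 ✓; ∠UQA = 55.60° ✓; |QA| = 18.70 ✓; ∠QAV = 78.50° ✓; |AV| = 13.80 ✓; ∠AVJ = 86.00° ✓; |VJ| = 8.101 ✗.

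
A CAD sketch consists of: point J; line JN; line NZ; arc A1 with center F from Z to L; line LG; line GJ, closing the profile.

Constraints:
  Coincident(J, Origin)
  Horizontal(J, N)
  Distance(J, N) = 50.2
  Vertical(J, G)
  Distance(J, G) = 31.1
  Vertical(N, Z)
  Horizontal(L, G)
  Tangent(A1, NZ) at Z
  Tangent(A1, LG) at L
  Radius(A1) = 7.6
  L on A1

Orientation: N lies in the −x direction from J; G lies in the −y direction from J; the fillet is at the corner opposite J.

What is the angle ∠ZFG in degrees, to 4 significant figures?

169.9°

The virtual corner opposite J is at (-50.20, -31.10). The tangent condition forces FZ to be normal to NZ and the tangent condition forces FL to be normal to LG, with radius 7.6, so the center F sits 7.6 in from both sides at F = (-42.60, -23.50). That places the tangent points at Z = (-50.20, -23.50) on NZ and L = (-42.60, -31.10) on LG. Then cos ∠ZFG = FZ·FG / (|FZ||FG|), giving 169.9°.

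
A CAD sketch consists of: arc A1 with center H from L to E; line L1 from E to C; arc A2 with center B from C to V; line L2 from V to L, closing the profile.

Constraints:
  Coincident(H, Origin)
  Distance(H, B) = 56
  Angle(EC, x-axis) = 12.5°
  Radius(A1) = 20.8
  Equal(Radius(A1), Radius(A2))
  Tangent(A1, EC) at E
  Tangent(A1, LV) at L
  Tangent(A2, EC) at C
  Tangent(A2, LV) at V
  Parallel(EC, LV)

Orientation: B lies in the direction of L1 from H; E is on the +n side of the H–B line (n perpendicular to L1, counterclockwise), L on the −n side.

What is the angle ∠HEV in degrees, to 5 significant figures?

53.393°

The slot axis is L1's direction at 12.5°, so u = (cos 12.5°, sin 12.5°) = (0.97630, 0.21644) and n = (−sin 12.5°, cos 12.5°) = (-0.21644, 0.97630). H is at the origin and B lies 56.0 along u from H, so B = 56.0·u = (54.673, 12.121). Tangency of A1 to both parallel lines with radius 20.8 puts E and L at H ± 20.8·n: E = (-4.5019, 20.307), L = (4.5019, -20.307). Equal radii place C and V the same way about B: C = B + 20.8·n = (50.171, 32.428), V = B − 20.8·n = (59.175, -8.1863). Then cos ∠HEV = EH·EV / (|EH||EV|), giving 53.393°.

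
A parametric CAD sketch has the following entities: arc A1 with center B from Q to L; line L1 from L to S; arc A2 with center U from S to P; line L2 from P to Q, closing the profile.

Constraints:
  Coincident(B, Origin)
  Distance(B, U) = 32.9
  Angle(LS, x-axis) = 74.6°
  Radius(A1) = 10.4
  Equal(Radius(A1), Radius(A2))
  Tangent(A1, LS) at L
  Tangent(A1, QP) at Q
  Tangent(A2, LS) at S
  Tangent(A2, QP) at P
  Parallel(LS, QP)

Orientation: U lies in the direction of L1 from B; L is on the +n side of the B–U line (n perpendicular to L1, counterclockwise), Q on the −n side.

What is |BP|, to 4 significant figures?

34.50

The slot axis is L1's direction at 74.6°, so u = (cos 74.6°, sin 74.6°) = (0.2656, 0.9641) and n = (−sin 74.6°, cos 74.6°) = (-0.9641, 0.2656). B is at the origin and U lies 32.9 along u from B, so U = 32.9·u = (8.737, 31.72). Tangency of A1 to both parallel lines with radius 10.4 puts L and Q at B ± 10.4·n: L = (-10.03, 2.762), Q = (10.03, -2.762). Equal radii place S and P the same way about U: S = U + 10.4·n = (-1.290, 34.48), P = U − 10.4·n = (18.76, 28.96). Then |BP| = |P − B| = 34.50.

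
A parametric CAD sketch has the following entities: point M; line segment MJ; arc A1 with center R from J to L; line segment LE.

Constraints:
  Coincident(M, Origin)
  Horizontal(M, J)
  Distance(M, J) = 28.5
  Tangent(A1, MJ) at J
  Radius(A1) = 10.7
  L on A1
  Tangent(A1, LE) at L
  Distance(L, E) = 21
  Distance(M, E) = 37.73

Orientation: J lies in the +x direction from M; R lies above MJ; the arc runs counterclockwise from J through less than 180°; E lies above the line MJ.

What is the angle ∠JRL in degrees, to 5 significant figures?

139.92°

Checks: |RL| = 10.70 ✓; ∠(RL, LE) = 90.00° ✓; |LE| = 21.00 ✓; |ME| = 37.73 ✓.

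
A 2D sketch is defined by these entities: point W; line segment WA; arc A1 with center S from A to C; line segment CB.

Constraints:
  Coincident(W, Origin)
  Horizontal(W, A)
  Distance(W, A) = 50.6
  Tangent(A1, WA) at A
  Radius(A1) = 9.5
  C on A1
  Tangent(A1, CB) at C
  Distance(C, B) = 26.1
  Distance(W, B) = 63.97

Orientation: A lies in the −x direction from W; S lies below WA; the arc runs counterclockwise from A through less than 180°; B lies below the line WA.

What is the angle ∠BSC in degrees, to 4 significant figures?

70.00°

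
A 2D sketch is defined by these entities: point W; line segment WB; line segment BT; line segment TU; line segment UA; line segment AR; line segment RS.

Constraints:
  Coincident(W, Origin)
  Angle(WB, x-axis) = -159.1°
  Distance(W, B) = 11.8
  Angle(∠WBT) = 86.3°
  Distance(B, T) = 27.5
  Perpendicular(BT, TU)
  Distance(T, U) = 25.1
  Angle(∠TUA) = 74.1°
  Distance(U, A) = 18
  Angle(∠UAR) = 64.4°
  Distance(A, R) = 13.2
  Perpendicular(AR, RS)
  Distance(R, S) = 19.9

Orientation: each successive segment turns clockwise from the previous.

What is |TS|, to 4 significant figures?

24.31

W is at the origin; WB runs at -159.1° with length 11.8, so B = (-11.02, -4.210). ∠WBT = 86.3° gives BT at 107.2° from the x-axis; with |BT| = 27.5, T = (-19.16, 22.06). BT is perpendicular to TU, so TU runs at 17.20°; with |TU| = 25.1, U = (4.822, 29.48). ∠TUA = 74.1° gives UA at -88.70° from the x-axis; with |UA| = 18.0, A = (5.230, 11.49). ∠UAR = 64.4° gives AR at 155.7° from the x-axis; with |AR| = 13.2, R = (-6.800, 16.92). AR ⟂ RS, so RS runs at 65.70°; with |RS| = 19.9, S = (1.389, 35.06). Then |TS| = |S − T| = 24.31.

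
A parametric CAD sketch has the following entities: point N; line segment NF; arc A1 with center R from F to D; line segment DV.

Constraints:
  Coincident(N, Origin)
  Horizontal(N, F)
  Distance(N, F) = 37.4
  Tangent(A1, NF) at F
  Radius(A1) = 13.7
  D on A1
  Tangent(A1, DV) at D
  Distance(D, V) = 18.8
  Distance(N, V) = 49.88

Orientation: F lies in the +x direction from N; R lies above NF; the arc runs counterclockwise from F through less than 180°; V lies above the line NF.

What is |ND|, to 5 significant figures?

52.577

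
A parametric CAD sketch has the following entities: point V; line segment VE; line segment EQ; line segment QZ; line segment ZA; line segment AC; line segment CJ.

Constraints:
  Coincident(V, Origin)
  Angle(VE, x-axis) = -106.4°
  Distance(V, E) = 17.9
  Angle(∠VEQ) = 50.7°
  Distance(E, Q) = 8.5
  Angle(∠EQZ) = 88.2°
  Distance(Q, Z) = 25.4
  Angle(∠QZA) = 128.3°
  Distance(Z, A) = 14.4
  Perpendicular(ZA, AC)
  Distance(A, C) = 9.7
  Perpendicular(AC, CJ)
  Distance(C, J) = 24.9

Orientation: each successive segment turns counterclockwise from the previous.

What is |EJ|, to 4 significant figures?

15.37

V is at the origin; VE runs at -106.4° with length 17.9, so E = (-5.054, -17.17). ∠VEQ = 50.7° gives EQ at 22.90° from the x-axis; with |EQ| = 8.5, Q = (2.776, -13.86). ∠EQZ = 88.2° gives QZ at 114.7° from the x-axis; with |QZ| = 25.4, Z = (-7.838, 9.212). ∠QZA = 128.3° gives ZA at 166.4° from the x-axis; with |ZA| = 14.4, A = (-21.83, 12.60). ZA is perpendicular to AC, so AC runs at -103.6°; with |AC| = 9.7, C = (-24.11, 3.170). AC is perpendicular to CJ, so CJ runs at -13.60°; with |CJ| = 24.9, J = (0.08705, -2.685). Then |EJ| = |J − E| = 15.37.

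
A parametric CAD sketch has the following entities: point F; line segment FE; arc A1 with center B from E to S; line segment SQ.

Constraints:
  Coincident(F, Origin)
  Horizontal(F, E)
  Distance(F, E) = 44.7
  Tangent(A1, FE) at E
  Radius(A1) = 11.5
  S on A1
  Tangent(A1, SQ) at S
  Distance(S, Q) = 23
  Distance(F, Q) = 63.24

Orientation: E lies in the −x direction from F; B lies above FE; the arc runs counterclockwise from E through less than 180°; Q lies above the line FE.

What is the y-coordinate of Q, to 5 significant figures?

36.199

F is at the origin; F and E share the same y with |FE| = 44.7 and E on the −x side, so E = (-44.700, 0.0000). A1 meets FE tangentially, so BE is at right angles to FE, so B = E + (0, 11.5) = (-44.700, 11.500). Since BS ⟂ SQ (tangency), |BQ| = √(11.5² + 23.0²) = 25.715 regardless of where S sits on A1. So Q lies on both circle(F, 63.24) and circle(B, 25.715); the above-FE intersection is Q = (-51.855, 36.199). S is the foot of the tangent from Q: S = (-36.251, 19.302).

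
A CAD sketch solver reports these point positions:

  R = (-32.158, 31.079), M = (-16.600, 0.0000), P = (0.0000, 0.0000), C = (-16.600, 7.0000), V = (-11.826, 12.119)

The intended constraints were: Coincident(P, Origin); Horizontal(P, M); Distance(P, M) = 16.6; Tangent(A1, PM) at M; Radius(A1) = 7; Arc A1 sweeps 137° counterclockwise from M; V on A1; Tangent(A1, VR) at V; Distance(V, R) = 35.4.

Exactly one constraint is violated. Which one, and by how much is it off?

Distance(V, R) = 35.4 — off by 7.60.

P = (0.00, 0.00) ✓; P.y = 0.00, M.y = 0.00 ✓; |PM| = 16.60 ✓; ∠(CM, MP) = 90.00° ✓; |CM| = 7.000 ✓; bearing(C→V) − bearing(C→M) = 137.0° ✓; |CV| = 7.000 ✓; ∠(CV, VR) = 90.00° ✓; |VR| = 27.80 ✗.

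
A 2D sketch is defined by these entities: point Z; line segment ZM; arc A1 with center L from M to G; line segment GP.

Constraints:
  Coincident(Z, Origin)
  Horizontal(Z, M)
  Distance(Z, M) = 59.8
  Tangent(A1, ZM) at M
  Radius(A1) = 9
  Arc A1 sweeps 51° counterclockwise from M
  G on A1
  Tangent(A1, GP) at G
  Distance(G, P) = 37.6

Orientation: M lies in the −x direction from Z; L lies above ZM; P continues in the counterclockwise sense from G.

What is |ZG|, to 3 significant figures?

52.9

Z is at the origin; ZM is horizontal with |ZM| = 59.8 and M on the −x side, so M = (-59.8, 0.00). Tangency of A1 to ZM means the radius LM is perpendicular to ZM, so L = M + (0, 9) = (-59.8, 9.00). On A1, M sits at bearing -90° from L; a 51° counterclockwise sweep puts G at bearing -39°, so G = L + 9.0·(cos -39°, sin -39°) = (-52.8, 3.34). Then |ZG| = |G − Z| = 52.9.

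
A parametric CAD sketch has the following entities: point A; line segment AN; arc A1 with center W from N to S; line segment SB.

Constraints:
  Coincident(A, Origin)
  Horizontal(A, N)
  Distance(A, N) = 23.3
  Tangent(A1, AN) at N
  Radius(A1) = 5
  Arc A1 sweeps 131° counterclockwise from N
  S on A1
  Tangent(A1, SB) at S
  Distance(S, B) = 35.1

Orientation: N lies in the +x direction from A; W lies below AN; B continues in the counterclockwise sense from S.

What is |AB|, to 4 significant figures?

54.95

On A1, N sits at bearing 90° from W; a 131° counterclockwise sweep puts S at bearing 221°, so S = W + 5.0·(cos 221°, sin 221°) = (19.53, -8.280). The tangent condition forces WS to be normal to SB, so SB runs along (−sin 221°, cos 221°); with |SB| = 35.1, B = (42.55, -34.77). Then |AB| = |B − A| = 54.95.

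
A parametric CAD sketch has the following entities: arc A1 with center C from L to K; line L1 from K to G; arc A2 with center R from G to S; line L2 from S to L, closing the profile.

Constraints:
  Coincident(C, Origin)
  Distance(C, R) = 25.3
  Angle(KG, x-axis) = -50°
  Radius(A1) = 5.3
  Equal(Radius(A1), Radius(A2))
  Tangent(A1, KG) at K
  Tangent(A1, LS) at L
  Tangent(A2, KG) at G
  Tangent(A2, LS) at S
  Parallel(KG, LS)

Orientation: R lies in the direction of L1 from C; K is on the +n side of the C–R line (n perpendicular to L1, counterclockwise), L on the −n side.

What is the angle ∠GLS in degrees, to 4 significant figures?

22.73°

Tangency of A1 to both parallel lines with radius 5.3 puts K and L at C ± 5.3·n: K = (4.060, 3.407), L = (-4.060, -3.407). Equal radii place G and S the same way about R: G = R + 5.3·n = (20.32, -15.97), S = R − 5.3·n = (12.20, -22.79). Then cos ∠GLS = LG·LS / (|LG||LS|), giving 22.73°.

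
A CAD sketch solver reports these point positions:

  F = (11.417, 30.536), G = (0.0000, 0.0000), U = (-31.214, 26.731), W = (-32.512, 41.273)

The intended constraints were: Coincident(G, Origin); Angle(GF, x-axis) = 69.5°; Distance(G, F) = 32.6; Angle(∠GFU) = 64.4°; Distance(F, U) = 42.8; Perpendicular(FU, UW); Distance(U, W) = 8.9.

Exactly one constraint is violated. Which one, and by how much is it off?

Distance(U, W) = 8.9 — off by 5.70.

G = (0.00, 0.00) ✓; GF at 69.50° ✓; |GF| = 32.60 ✓; ∠GFU = 64.40° ✓; |FU| = 42.80 ✓; ∠(FU, UW) = 90.00° ✓; |UW| = 14.60 ✗.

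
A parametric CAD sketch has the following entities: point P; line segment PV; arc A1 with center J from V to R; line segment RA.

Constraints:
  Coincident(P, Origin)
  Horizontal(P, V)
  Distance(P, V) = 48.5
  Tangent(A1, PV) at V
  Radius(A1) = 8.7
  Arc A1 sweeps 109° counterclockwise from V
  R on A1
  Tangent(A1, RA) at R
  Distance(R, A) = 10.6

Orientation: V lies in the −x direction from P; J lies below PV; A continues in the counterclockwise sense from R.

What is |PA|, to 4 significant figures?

57.47

On A1, V sits at bearing 90° from J; a 109° counterclockwise sweep puts R at bearing 199°, so R = J + 8.7·(cos 199°, sin 199°) = (-56.73, -11.53). Since A1 is tangent to RA there, JR ⟂ RA, so RA runs along (−sin 199°, cos 199°); with |RA| = 10.6, A = (-53.27, -21.55). Then |PA| = |A − P| = 57.47.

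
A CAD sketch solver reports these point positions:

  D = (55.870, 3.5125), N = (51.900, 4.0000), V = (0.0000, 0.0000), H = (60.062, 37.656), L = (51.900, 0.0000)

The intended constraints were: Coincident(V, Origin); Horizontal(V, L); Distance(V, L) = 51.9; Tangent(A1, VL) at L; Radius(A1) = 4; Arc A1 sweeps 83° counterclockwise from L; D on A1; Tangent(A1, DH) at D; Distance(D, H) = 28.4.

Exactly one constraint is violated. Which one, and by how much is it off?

Distance(D, H) = 28.4 — off by 6.00.

V = (0.00, 0.00) ✓; V.y = 0.00, L.y = 0.00 ✓; |VL| = 51.90 ✓; ∠(NL, LV) = 90.00° ✓; |NL| = 4.000 ✓; bearing(N→D) − bearing(N→L) = 83.00° ✓; |ND| = 4.000 ✓; ∠(ND, DH) = 90.00° ✓; |DH| = 34.40 ✗.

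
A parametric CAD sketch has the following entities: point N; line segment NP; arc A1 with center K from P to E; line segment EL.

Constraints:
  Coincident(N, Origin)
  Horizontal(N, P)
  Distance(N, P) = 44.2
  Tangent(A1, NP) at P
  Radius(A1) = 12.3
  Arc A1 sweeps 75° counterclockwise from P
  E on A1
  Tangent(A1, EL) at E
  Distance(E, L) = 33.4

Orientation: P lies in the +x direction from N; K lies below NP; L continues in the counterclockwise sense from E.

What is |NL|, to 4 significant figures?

47.67

On A1, P sits at bearing 90° from K; a 75° counterclockwise sweep puts E at bearing 165°, so E = K + 12.3·(cos 165°, sin 165°) = (32.32, -9.117). A1 meets EL tangentially, so KE is at right angles to EL, so EL runs along (−sin 165°, cos 165°); with |EL| = 33.4, L = (23.67, -41.38). Then |NL| = |L − N| = 47.67.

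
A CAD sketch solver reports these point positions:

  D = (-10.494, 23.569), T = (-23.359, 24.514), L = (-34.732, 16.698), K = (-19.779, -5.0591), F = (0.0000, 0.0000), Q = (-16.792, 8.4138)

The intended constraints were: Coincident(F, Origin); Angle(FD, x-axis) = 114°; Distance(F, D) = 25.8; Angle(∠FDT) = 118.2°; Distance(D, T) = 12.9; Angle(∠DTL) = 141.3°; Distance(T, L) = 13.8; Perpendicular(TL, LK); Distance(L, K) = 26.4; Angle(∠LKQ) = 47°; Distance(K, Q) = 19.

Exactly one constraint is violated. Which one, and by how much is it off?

Distance(K, Q) = 19 — off by 5.20.

F = (0.00, 0.00) ✓; FD at 114.0° ✓; |FD| = 25.80 ✓; ∠FDT = 118.2° ✓; |DT| = 12.90 ✓; ∠DTL = 141.3° ✓; |TL| = 13.80 ✓; ∠(TL, LK) = 90.00° ✓; |LK| = 26.40 ✓; ∠LKQ = 47.00° ✓; |KQ| = 13.80 ✗.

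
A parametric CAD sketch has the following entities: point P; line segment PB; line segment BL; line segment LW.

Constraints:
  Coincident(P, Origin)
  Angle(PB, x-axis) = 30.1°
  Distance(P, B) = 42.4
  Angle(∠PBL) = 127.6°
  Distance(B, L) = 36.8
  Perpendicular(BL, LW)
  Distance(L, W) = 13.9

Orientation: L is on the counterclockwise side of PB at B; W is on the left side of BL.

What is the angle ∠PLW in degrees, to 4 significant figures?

61.81°

P is at the origin; PB runs at 30.1° with length 42.4, so B = 42.4·(cos 30.1°, sin 30.1°) = (36.68, 21.26). ∠PBL = 127.6°, so BL runs at 30.1° + (180° − 127.6°) = 82.50° from the x-axis; with |BL| = 36.8, L = B + 36.8·(cos 82.50°, sin 82.50°) = (41.49, 57.75). BL is perpendicular to LW; with |LW| = 13.9 on the left of BL, W = L + 13.9·(-0.9914, 0.1305) = (27.70, 59.56). Then cos ∠PLW = LP·LW / (|LP||LW|), giving 61.81°.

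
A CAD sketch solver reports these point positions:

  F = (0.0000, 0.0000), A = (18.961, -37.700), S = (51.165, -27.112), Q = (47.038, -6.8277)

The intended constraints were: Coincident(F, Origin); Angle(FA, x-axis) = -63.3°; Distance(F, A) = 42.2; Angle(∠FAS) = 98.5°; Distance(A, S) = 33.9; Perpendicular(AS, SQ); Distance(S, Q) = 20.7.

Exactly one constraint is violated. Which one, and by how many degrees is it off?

Perpendicular(AS, SQ) — off by 6.70°.

F = (0.00, 0.00) ✓; FA at -63.30° ✓; |FA| = 42.20 ✓; ∠FAS = 98.50° ✓; |AS| = 33.90 ✓; ∠(AS, SQ) = 83.30° ✗; |SQ| = 20.70 ✓.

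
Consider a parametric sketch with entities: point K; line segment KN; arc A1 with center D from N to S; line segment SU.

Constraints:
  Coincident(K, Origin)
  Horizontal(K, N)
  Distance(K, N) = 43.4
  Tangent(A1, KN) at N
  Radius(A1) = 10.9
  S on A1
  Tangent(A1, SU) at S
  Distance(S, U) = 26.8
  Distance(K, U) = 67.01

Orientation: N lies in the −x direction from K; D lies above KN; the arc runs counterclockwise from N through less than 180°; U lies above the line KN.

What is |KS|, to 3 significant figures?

40.7

Checks: |DS| = 10.90 ✓; ∠(DS, SU) = 90.00° ✓; |SU| = 26.80 ✓; |KU| = 67.01 ✓.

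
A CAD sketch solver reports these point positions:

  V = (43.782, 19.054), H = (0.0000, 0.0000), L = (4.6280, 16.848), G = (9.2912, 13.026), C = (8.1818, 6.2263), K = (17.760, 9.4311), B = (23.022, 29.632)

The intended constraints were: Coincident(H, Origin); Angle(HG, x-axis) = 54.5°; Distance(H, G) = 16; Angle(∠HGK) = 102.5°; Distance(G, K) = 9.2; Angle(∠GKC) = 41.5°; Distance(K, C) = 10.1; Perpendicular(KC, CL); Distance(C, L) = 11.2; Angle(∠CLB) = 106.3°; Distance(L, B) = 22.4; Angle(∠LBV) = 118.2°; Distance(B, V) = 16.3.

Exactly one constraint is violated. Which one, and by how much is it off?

Distance(B, V) = 16.3 — off by 7.00.

H = (0.00, 0.00) ✓; HG at 54.50° ✓; |HG| = 16.00 ✓; ∠HGK = 102.5° ✓; |GK| = 9.200 ✓; ∠GKC = 41.50° ✓; |KC| = 10.10 ✓; ∠(KC, CL) = 90.00° ✓; |CL| = 11.20 ✓; ∠CLB = 106.3° ✓; |LB| = 22.40 ✓; ∠LBV = 118.2° ✓; |BV| = 23.30 ✗.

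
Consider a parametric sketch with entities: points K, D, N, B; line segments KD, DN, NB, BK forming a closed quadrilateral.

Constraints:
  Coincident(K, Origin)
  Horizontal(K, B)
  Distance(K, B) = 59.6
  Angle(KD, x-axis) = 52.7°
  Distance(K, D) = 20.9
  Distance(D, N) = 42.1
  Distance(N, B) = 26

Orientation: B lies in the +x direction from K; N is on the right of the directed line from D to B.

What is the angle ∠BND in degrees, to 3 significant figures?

90.8°

Checks: |DN| = 42.10 ✓; |NB| = 26.00 ✓.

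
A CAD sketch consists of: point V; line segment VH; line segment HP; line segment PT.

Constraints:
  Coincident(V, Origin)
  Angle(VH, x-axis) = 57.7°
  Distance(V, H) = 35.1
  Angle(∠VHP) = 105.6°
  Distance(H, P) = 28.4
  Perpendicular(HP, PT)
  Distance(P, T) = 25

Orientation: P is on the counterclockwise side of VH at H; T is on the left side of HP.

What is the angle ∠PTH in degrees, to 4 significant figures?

48.64°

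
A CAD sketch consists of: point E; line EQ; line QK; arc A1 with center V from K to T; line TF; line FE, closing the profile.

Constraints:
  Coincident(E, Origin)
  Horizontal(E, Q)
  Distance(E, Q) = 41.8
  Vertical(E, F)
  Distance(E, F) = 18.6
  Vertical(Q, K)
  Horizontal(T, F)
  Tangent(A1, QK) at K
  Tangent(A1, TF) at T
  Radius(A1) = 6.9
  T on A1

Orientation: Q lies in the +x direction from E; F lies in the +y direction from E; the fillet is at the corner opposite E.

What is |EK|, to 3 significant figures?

43.4

E is at the origin; EQ is horizontal with |EQ| = 41.8 and Q on the +x side, so Q = (41.8, 0.00). EF is vertical with |EF| = 18.6 and F on the +y side, so F = (0.00, 18.6). The virtual corner opposite E is at (41.8, 18.6). The tangent condition forces VK to be normal to QK and the tangent condition forces VT to be normal to TF, with radius 6.9, so the center V sits 6.9 in from both sides at V = (34.9, 11.7). That places the tangent points at K = (41.8, 11.7) on QK and T = (34.9, 18.6) on TF. Then |EK| = |K − E| = 43.4.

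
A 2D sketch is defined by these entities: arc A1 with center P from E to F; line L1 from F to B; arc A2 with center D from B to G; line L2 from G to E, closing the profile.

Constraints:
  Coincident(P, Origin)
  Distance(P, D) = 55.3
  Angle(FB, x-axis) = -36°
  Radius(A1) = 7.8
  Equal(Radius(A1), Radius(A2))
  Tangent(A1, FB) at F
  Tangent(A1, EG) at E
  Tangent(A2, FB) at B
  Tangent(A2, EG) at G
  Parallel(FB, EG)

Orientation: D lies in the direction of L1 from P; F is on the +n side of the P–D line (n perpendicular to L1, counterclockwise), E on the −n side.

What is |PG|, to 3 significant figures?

55.8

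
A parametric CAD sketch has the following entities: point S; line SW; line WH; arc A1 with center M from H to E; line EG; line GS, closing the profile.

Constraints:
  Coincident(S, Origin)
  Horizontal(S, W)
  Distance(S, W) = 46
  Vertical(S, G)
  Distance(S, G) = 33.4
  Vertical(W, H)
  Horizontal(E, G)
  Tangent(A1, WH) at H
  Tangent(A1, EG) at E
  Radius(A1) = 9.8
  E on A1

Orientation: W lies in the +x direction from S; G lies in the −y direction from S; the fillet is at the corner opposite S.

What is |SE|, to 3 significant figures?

49.3

S is at the origin; SW is horizontal with |SW| = 46.0 and W on the +x side, so W = (46.0, 0.00). S and G share the same x with |SG| = 33.4 and G on the −y side, so G = (0.00, -33.4). The virtual corner opposite S is at (46.0, -33.4). A1 meets WH tangentially, so MH is at right angles to WH and A1 meets EG tangentially, so ME is at right angles to EG, with radius 9.8, so the center M sits 9.8 in from both sides at M = (36.2, -23.6). That places the tangent points at H = (46.0, -23.6) on WH and E = (36.2, -33.4) on EG. Then |SE| = |E − S| = 49.3.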